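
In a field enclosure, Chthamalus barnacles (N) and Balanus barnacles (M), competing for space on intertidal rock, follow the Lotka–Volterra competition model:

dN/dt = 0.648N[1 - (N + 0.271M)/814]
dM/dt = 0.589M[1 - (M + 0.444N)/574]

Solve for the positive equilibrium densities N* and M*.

N* ≈ 749, M* ≈ 242

Setting both brackets to zero gives the nullclines N + 0.271M = 814 and 0.444N + M = 574.
Substituting M = 574 - 0.444N into the first: N(1 - 0.271·0.444) = 814 - 0.271·574.
So N* = 658/0.88 = 749, and then M* = 574 - 0.444·749 = 242.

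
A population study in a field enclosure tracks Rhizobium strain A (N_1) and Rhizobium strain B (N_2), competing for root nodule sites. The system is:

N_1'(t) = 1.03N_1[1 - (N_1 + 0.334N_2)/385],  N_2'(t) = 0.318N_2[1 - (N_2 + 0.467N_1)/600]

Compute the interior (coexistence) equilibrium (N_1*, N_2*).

Setting both brackets to zero gives the nullclines N_1 + 0.334N_2 = 385 and 0.467N_1 + N_2 = 600.
Substituting N_2 = 600 - 0.467N_1 into the first: N_1(1 - 0.334·0.467) = 385 - 0.334·600.
So N_1* = 185/0.844 = 219, and then N_2* = 600 - 0.467·219 = 498.

N_1* ≈ 219, N_2* ≈ 498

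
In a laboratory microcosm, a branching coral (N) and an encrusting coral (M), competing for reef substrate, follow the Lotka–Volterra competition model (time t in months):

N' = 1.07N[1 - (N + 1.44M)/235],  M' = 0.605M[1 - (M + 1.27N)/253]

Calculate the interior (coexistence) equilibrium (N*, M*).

N* ≈ 156, M* ≈ 54.8

Setting both brackets to zero gives the nullclines N + 1.44M = 235 and 1.27N + M = 253.
Substituting M = 253 - 1.27N into the first: N(1 - 1.44·1.27) = 235 - 1.44·253.
So N* = -129/-0.829 = 156, and then M* = 253 - 1.27·156 = 54.8.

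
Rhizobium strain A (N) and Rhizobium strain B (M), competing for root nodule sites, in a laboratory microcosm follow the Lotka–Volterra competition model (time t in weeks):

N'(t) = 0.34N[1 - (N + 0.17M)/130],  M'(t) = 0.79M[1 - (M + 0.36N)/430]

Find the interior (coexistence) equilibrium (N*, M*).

N* ≈ 60.6, M* ≈ 408

Setting both brackets to zero gives the nullclines N + 0.17M = 130 and 0.36N + M = 430.
Substituting M = 430 - 0.36N into the first: N(1 - 0.17·0.36) = 130 - 0.17·430.
So N* = 56.9/0.939 = 60.6, and then M* = 430 - 0.36·60.6 = 408.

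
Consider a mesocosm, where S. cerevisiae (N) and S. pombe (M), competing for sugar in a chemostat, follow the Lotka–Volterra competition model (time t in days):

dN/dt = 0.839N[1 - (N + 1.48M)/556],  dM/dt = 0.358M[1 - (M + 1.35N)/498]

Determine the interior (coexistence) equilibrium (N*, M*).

Setting both brackets to zero gives the nullclines N + 1.48M = 556 and 1.35N + M = 498.
Substituting M = 498 - 1.35N into the first: N(1 - 1.48·1.35) = 556 - 1.48·498.
So N* = -181/-0.998 = 181, and then M* = 498 - 1.35·181 = 253.

N* ≈ 181, M* ≈ 253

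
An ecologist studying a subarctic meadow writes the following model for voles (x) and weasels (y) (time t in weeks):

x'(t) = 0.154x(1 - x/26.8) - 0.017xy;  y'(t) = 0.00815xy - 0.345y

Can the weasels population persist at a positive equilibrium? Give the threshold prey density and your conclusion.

The predator equation gives dy/dt > 0 only when x > 0.345/0.00815 = 42.3.
Without the predator, x → K = 26.8. Since 26.8 < 42.3, the predator cannot invade.

Threshold x = 42.3; K < 42.3, so no, the predator goes extinct.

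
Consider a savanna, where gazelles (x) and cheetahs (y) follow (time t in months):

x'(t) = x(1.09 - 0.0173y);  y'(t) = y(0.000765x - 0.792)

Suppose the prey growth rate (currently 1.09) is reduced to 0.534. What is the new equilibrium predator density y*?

At the interior fixed point, setting dx/dt = 0 with x > 0 fixes y* = (prey growth rate)/(xy coefficient) — independent of the other coefficients.
With the change, y* = 0.534/0.0173 = 30.9; it falls from 63.

y* ≈ 30.9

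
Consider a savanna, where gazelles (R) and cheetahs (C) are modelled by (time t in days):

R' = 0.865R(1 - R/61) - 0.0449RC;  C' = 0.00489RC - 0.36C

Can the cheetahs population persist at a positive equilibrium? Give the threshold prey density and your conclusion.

The predator equation gives dC/dt > 0 only when R > 0.36/0.00489 = 73.6.
Without the predator, R → K = 61. Since 61 < 73.6, the predator cannot invade.

Threshold R = 73.6; K < 73.6, so no, the predator goes extinct.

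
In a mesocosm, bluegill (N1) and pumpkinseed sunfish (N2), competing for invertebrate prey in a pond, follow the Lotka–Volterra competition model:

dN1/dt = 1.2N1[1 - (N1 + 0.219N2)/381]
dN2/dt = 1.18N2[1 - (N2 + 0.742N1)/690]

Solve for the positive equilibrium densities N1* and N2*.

N1* ≈ 274, N2* ≈ 486

Setting both brackets to zero gives the nullclines N1 + 0.219N2 = 381 and 0.742N1 + N2 = 690.
Substituting N2 = 690 - 0.742N1 into the first: N1(1 - 0.219·0.742) = 381 - 0.219·690.
So N1* = 230/0.838 = 274, and then N2* = 690 - 0.742·274 = 486.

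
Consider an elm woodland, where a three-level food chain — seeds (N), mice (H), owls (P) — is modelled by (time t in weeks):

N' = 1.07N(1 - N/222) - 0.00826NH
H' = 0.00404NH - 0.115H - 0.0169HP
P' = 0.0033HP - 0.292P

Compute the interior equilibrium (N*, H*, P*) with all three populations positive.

From dP/dt = 0: 0.0033H* = 0.292, so H* = 88.5.
From dN/dt = 0: 1.07(1 - N*/222) = 0.00826·88.5, giving N* = 222·(1 - 0.683) = 70.4.
From dH/dt = 0: 0.00404·70.4 - 0.115 = 0.0169P*, so P* = 0.169/0.0169 = 10.

N* ≈ 70.4, H* ≈ 88.5, P* ≈ 10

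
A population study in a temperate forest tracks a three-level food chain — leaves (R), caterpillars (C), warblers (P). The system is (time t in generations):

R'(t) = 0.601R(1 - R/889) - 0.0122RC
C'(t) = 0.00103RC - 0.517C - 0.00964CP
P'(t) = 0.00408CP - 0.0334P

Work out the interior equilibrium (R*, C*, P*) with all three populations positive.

From dP/dt = 0: 0.00408C* = 0.0334, so C* = 8.19.
From dR/dt = 0: 0.601(1 - R*/889) = 0.0122·8.19, giving R* = 889·(1 - 0.166) = 741.
From dC/dt = 0: 0.00103·741 - 0.517 = 0.00964P*, so P* = 0.247/0.00964 = 25.6.

R* ≈ 741, C* ≈ 8.19, P* ≈ 25.6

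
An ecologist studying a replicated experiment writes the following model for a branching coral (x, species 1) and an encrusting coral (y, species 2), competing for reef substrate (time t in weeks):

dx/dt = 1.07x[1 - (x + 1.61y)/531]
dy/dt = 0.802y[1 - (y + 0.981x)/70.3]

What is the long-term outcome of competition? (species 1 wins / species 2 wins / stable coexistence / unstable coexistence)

Compare the nullcline intercepts: K1/α12 = 531/1.61 = 330 > K2 = 70.3; K2/α21 = 70.3/0.981 = 71.7 < K1 = 531.
Since the inequalities point opposite ways, species 1 can invade but species 2 cannot.

species 1 excludes species 2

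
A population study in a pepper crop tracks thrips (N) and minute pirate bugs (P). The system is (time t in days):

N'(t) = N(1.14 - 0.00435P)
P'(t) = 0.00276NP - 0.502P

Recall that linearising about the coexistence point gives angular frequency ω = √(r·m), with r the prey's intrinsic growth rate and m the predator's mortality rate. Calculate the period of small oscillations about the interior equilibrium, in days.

Here r = 1.14 and m = 0.502, so r·m = 0.572.
ω = √0.572 = 0.756 per day, hence T = 2π/ω ≈ 8.31 days.

T ≈ 8.31 days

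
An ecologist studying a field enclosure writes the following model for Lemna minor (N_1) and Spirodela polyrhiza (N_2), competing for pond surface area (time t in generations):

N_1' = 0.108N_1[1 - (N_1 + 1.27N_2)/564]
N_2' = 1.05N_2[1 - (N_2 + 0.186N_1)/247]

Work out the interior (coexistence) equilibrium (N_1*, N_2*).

N_1* ≈ 328, N_2* ≈ 186

Setting both brackets to zero gives the nullclines N_1 + 1.27N_2 = 564 and 0.186N_1 + N_2 = 247.
Substituting N_2 = 247 - 0.186N_1 into the first: N_1(1 - 1.27·0.186) = 564 - 1.27·247.
So N_1* = 250/0.764 = 328, and then N_2* = 247 - 0.186·328 = 186.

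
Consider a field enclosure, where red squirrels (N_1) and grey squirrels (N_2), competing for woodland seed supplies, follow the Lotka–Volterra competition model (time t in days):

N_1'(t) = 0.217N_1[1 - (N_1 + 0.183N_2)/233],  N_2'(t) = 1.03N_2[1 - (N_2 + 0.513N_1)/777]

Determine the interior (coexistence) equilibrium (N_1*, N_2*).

N_1* ≈ 100, N_2* ≈ 726

Setting both brackets to zero gives the nullclines N_1 + 0.183N_2 = 233 and 0.513N_1 + N_2 = 777.
Substituting N_2 = 777 - 0.513N_1 into the first: N_1(1 - 0.183·0.513) = 233 - 0.183·777.
So N_1* = 90.8/0.906 = 100, and then N_2* = 777 - 0.513·100 = 726.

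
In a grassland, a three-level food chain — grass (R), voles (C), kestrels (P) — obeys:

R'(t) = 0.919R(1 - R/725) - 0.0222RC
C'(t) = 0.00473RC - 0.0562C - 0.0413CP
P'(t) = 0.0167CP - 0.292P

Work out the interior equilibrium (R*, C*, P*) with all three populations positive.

R* ≈ 419, C* ≈ 17.5, P* ≈ 46.6

From dP/dt = 0: 0.0167C* = 0.292, so C* = 17.5.
From dR/dt = 0: 0.919(1 - R*/725) = 0.0222·17.5, giving R* = 725·(1 - 0.422) = 419.
From dC/dt = 0: 0.00473·419 - 0.0562 = 0.0413P*, so P* = 1.92/0.0413 = 46.6.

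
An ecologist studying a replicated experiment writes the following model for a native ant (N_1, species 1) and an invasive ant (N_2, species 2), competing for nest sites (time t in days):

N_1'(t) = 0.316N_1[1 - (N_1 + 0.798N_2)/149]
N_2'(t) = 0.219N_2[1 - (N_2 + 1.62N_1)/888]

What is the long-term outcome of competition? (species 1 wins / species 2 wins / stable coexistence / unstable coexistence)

species 2 excludes species 1

Compare the nullcline intercepts: K1/α12 = 149/0.798 = 187 < K2 = 888; K2/α21 = 888/1.62 = 548 > K1 = 149.
Since the inequalities point opposite ways, species 2 can invade but species 1 cannot.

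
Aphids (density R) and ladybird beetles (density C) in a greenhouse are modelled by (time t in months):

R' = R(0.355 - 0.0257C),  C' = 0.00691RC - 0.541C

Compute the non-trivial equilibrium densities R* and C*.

Set dC/dt = 0 with C > 0: 0.00691R - 0.541 = 0, so R* = 0.541/0.00691 = 78.3.
Set dR/dt = 0 with R > 0: 0.355 - 0.0257C = 0, so C* = 0.355/0.0257 = 13.8.

R* ≈ 78.3, C* ≈ 13.8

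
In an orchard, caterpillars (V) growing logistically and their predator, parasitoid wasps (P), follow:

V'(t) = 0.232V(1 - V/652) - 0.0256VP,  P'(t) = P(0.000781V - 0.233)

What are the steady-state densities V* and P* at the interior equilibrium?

From dP/dt = 0 with P > 0: 0.000781V* = 0.233, so V* = 298.
Substitute into dV/dt = 0: 0.232(1 - 298/652) = 0.0256P*.
The bracket is 0.542, giving P* = 0.126/0.0256 = 4.92.

V* ≈ 298, P* ≈ 4.92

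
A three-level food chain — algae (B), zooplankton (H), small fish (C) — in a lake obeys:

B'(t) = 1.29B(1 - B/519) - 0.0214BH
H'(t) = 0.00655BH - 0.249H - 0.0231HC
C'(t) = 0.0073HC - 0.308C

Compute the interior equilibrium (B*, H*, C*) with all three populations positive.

From dC/dt = 0: 0.0073H* = 0.308, so H* = 42.2.
From dB/dt = 0: 1.29(1 - B*/519) = 0.0214·42.2, giving B* = 519·(1 - 0.7) = 156.
From dH/dt = 0: 0.00655·156 - 0.249 = 0.0231C*, so C* = 0.771/0.0231 = 33.4.

B* ≈ 156, H* ≈ 42.2, C* ≈ 33.4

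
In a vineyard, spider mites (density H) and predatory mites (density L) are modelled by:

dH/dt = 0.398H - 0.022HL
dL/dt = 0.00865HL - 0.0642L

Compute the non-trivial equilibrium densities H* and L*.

H* ≈ 7.42, L* ≈ 18.1

Set dL/dt = 0 with L > 0: 0.00865H - 0.0642 = 0, so H* = 0.0642/0.00865 = 7.42.
Set dH/dt = 0 with H > 0: 0.398 - 0.022L = 0, so L* = 0.398/0.022 = 18.1.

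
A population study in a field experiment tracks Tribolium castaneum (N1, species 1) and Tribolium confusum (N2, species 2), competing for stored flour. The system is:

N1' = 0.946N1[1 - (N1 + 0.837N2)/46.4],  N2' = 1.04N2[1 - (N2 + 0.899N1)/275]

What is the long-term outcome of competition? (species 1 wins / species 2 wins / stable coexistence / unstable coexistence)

species 2 excludes species 1

Compare the nullcline intercepts: K1/α12 = 46.4/0.837 = 55.4 < K2 = 275; K2/α21 = 275/0.899 = 306 > K1 = 46.4.
Since the inequalities point opposite ways, species 2 can invade but species 1 cannot.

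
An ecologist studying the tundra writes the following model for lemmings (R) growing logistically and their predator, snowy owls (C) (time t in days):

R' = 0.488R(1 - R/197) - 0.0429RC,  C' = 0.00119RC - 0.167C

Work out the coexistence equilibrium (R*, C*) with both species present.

R* ≈ 140, C* ≈ 3.27

From dC/dt = 0 with C > 0: 0.00119R* = 0.167, so R* = 140.
Substitute into dR/dt = 0: 0.488(1 - 140/197) = 0.0429C*.
The bracket is 0.288, giving C* = 0.14/0.0429 = 3.27.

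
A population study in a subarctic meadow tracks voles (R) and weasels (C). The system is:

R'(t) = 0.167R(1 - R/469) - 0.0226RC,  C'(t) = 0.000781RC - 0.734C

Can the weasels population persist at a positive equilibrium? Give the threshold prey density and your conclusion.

The predator equation gives dC/dt > 0 only when R > 0.734/0.000781 = 940.
Without the predator, R → K = 469. Since 469 < 940, the predator cannot invade.

Threshold R = 940; K < 940, so no, the predator goes extinct.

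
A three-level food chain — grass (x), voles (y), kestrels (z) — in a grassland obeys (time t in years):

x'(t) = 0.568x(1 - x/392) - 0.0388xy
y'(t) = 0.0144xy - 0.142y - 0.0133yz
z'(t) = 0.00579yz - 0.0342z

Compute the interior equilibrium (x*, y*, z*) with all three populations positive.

From dz/dt = 0: 0.00579y* = 0.0342, so y* = 5.91.
From dx/dt = 0: 0.568(1 - x*/392) = 0.0388·5.91, giving x* = 392·(1 - 0.403) = 234.
From dy/dt = 0: 0.0144·234 - 0.142 = 0.0133z*, so z* = 3.23/0.0133 = 242.

x* ≈ 234, y* ≈ 5.91, z* ≈ 242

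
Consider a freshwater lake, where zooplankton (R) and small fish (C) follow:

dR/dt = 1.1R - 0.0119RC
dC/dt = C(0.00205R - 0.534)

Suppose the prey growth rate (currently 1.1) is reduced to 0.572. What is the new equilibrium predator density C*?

At the interior fixed point, setting dR/dt = 0 with R > 0 fixes C* = (prey growth rate)/(RC coefficient) — independent of the other coefficients.
With the change, C* = 0.572/0.0119 = 48.1; it falls from 92.4.

C* ≈ 48.1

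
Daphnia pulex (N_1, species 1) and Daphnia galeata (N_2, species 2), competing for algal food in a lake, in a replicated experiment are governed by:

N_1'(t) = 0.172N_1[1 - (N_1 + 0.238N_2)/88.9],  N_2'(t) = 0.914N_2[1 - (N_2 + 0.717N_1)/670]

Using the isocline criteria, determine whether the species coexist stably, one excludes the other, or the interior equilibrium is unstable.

species 2 excludes species 1

Compare the nullcline intercepts: K1/α12 = 88.9/0.238 = 374 < K2 = 670; K2/α21 = 670/0.717 = 934 > K1 = 88.9.
Since the inequalities point opposite ways, species 2 can invade but species 1 cannot.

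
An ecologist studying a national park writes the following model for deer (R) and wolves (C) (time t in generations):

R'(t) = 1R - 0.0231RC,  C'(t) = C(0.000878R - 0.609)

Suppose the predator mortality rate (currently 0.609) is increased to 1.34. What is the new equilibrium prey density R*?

R* ≈ 1530

At the interior fixed point, setting dC/dt = 0 with C > 0 fixes R* = (predator death rate)/(RC coefficient) — independent of the other coefficients.
With the change, R* = 1.34/0.000878 = 1530; it rises from 694.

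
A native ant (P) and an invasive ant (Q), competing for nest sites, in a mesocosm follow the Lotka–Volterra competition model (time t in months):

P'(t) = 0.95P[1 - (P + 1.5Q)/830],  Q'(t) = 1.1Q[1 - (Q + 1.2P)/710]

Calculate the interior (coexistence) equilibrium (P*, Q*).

Setting both brackets to zero gives the nullclines P + 1.5Q = 830 and 1.2P + Q = 710.
Substituting Q = 710 - 1.2P into the first: P(1 - 1.5·1.2) = 830 - 1.5·710.
So P* = -235/-0.8 = 294, and then Q* = 710 - 1.2·294 = 358.

P* ≈ 294, Q* ≈ 358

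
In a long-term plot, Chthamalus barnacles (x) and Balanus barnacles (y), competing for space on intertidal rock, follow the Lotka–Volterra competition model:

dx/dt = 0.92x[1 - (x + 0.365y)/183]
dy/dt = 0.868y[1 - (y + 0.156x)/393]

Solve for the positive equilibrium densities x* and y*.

x* ≈ 41.9, y* ≈ 386

Setting both brackets to zero gives the nullclines x + 0.365y = 183 and 0.156x + y = 393.
Substituting y = 393 - 0.156x into the first: x(1 - 0.365·0.156) = 183 - 0.365·393.
So x* = 39.6/0.943 = 41.9, and then y* = 393 - 0.156·41.9 = 386.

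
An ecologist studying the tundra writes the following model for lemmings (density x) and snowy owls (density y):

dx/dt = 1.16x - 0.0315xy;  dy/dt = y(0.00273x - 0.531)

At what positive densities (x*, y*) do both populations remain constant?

x* ≈ 195, y* ≈ 36.8

Set dy/dt = 0 with y > 0: 0.00273x - 0.531 = 0, so x* = 0.531/0.00273 = 195.
Set dx/dt = 0 with x > 0: 1.16 - 0.0315y = 0, so y* = 1.16/0.0315 = 36.8.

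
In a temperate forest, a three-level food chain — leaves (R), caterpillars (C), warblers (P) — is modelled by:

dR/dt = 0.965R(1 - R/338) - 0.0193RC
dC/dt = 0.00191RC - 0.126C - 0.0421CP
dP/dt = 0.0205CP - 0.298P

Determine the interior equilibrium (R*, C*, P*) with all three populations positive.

From dP/dt = 0: 0.0205C* = 0.298, so C* = 14.5.
From dR/dt = 0: 0.965(1 - R*/338) = 0.0193·14.5, giving R* = 338·(1 - 0.291) = 240.
From dC/dt = 0: 0.00191·240 - 0.126 = 0.0421P*, so P* = 0.332/0.0421 = 7.88.

R* ≈ 240, C* ≈ 14.5, P* ≈ 7.88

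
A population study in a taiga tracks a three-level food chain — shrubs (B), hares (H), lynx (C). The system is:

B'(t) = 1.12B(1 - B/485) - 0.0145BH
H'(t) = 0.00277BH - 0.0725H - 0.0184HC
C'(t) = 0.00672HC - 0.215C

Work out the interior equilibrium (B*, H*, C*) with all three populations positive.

From dC/dt = 0: 0.00672H* = 0.215, so H* = 32.
From dB/dt = 0: 1.12(1 - B*/485) = 0.0145·32, giving B* = 485·(1 - 0.414) = 284.
From dH/dt = 0: 0.00277·284 - 0.0725 = 0.0184C*, so C* = 0.714/0.0184 = 38.8.

B* ≈ 284, H* ≈ 32, C* ≈ 38.8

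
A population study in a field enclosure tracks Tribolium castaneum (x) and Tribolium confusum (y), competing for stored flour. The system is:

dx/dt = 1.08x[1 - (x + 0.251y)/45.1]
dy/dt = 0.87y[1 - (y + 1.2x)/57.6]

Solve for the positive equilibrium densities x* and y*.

x* ≈ 43.9, y* ≈ 4.98

Setting both brackets to zero gives the nullclines x + 0.251y = 45.1 and 1.2x + y = 57.6.
Substituting y = 57.6 - 1.2x into the first: x(1 - 0.251·1.2) = 45.1 - 0.251·57.6.
So x* = 30.6/0.699 = 43.9, and then y* = 57.6 - 1.2·43.9 = 4.98.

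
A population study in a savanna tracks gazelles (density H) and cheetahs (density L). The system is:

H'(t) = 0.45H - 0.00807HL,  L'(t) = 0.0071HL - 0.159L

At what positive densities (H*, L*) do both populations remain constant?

H* ≈ 22.4, L* ≈ 55.8

Set dL/dt = 0 with L > 0: 0.0071H - 0.159 = 0, so H* = 0.159/0.0071 = 22.4.
Set dH/dt = 0 with H > 0: 0.45 - 0.00807L = 0, so L* = 0.45/0.00807 = 55.8.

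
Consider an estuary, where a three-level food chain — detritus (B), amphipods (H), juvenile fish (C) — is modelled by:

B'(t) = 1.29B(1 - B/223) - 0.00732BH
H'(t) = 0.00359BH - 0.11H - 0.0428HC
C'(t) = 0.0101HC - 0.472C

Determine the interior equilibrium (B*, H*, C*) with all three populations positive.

From dC/dt = 0: 0.0101H* = 0.472, so H* = 46.7.
From dB/dt = 0: 1.29(1 - B*/223) = 0.00732·46.7, giving B* = 223·(1 - 0.265) = 164.
From dH/dt = 0: 0.00359·164 - 0.11 = 0.0428C*, so C* = 0.478/0.0428 = 11.2.

B* ≈ 164, H* ≈ 46.7, C* ≈ 11.2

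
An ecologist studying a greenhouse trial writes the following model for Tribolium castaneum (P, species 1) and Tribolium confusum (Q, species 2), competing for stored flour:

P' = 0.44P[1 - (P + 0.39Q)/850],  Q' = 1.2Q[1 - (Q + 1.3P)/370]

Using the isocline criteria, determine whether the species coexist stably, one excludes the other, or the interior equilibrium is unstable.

species 1 excludes species 2

Compare the nullcline intercepts: K1/α12 = 850/0.39 = 2180 > K2 = 370; K2/α21 = 370/1.3 = 285 < K1 = 850.
Since the inequalities point opposite ways, species 1 can invade but species 2 cannot.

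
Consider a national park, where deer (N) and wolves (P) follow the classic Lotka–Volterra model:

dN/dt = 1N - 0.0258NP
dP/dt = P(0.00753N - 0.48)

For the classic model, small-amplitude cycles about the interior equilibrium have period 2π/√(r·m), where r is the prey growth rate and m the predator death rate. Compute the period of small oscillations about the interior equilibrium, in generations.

Here r = 1 and m = 0.48, so r·m = 0.48.
ω = √0.48 = 0.693 per generation, hence T = 2π/ω ≈ 9.07 generations.

T ≈ 9.07 generations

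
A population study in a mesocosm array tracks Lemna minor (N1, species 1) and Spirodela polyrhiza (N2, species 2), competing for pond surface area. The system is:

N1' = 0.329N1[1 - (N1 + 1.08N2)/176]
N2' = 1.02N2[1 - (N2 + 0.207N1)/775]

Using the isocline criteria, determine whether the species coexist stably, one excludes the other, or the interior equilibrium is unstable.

Compare the nullcline intercepts: K1/α12 = 176/1.08 = 163 < K2 = 775; K2/α21 = 775/0.207 = 3740 > K1 = 176.
Since the inequalities point opposite ways, species 2 can invade but species 1 cannot.

species 2 excludes species 1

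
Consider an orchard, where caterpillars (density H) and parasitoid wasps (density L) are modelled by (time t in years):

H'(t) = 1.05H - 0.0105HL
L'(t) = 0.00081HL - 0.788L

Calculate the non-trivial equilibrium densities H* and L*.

Set dL/dt = 0 with L > 0: 0.00081H - 0.788 = 0, so H* = 0.788/0.00081 = 973.
Set dH/dt = 0 with H > 0: 1.05 - 0.0105L = 0, so L* = 1.05/0.0105 = 100.

H* ≈ 973, L* ≈ 100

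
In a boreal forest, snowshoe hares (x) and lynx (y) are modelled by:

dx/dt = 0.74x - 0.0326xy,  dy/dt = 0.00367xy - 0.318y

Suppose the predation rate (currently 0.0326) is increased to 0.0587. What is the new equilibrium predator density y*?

At the interior fixed point, setting dx/dt = 0 with x > 0 fixes y* = (prey growth rate)/(xy coefficient) — independent of the other coefficients.
With the change, y* = 0.74/0.0587 = 12.6; it falls from 22.7.

y* ≈ 12.6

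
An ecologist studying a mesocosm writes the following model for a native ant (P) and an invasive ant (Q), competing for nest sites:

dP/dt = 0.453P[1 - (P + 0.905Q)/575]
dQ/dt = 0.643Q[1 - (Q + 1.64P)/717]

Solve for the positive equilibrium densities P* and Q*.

P* ≈ 153, Q* ≈ 467

Setting both brackets to zero gives the nullclines P + 0.905Q = 575 and 1.64P + Q = 717.
Substituting Q = 717 - 1.64P into the first: P(1 - 0.905·1.64) = 575 - 0.905·717.
So P* = -73.9/-0.484 = 153, and then Q* = 717 - 1.64·153 = 467.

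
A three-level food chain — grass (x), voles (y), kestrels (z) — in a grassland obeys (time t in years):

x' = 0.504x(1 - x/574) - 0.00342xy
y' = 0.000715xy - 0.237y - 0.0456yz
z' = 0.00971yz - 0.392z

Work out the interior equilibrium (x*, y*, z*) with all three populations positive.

From dz/dt = 0: 0.00971y* = 0.392, so y* = 40.4.
From dx/dt = 0: 0.504(1 - x*/574) = 0.00342·40.4, giving x* = 574·(1 - 0.274) = 417.
From dy/dt = 0: 0.000715·417 - 0.237 = 0.0456z*, so z* = 0.061/0.0456 = 1.34.

x* ≈ 417, y* ≈ 40.4, z* ≈ 1.34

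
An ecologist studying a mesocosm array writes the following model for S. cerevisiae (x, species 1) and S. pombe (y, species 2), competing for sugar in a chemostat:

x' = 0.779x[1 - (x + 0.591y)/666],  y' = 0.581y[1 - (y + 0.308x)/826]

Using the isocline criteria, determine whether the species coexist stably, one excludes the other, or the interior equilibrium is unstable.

Compare the nullcline intercepts: K1/α12 = 666/0.591 = 1130 > K2 = 826; K2/α21 = 826/0.308 = 2680 > K1 = 666.
Since both inequalities hold, each species can invade when rare, so the interior equilibrium is stable.

stable coexistence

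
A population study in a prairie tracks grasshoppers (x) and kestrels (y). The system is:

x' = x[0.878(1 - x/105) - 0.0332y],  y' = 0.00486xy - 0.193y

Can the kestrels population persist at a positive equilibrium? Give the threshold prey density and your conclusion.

The predator equation gives dy/dt > 0 only when x > 0.193/0.00486 = 39.7.
Without the predator, x → K = 105. Since 105 > 39.7, the predator can invade and persist.

Threshold x = 39.7; K > 39.7, so yes, the predator persists.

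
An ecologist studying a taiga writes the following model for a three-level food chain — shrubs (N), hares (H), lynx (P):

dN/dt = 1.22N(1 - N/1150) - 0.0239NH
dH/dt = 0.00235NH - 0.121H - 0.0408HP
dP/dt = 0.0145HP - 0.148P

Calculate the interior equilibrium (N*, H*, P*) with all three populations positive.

N* ≈ 920, H* ≈ 10.2, P* ≈ 50

From dP/dt = 0: 0.0145H* = 0.148, so H* = 10.2.
From dN/dt = 0: 1.22(1 - N*/1150) = 0.0239·10.2, giving N* = 1150·(1 - 0.2) = 920.
From dH/dt = 0: 0.00235·920 - 0.121 = 0.0408P*, so P* = 2.04/0.0408 = 50.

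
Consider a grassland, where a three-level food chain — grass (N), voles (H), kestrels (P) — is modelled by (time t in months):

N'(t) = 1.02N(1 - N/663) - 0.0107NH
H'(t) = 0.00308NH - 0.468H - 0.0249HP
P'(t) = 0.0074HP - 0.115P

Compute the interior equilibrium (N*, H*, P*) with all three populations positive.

N* ≈ 555, H* ≈ 15.5, P* ≈ 49.8

From dP/dt = 0: 0.0074H* = 0.115, so H* = 15.5.
From dN/dt = 0: 1.02(1 - N*/663) = 0.0107·15.5, giving N* = 663·(1 - 0.163) = 555.
From dH/dt = 0: 0.00308·555 - 0.468 = 0.0249P*, so P* = 1.24/0.0249 = 49.8.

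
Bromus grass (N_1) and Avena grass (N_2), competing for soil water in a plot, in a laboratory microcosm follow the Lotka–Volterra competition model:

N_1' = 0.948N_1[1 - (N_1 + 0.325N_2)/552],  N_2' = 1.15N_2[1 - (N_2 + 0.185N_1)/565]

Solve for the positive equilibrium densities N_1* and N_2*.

Setting both brackets to zero gives the nullclines N_1 + 0.325N_2 = 552 and 0.185N_1 + N_2 = 565.
Substituting N_2 = 565 - 0.185N_1 into the first: N_1(1 - 0.325·0.185) = 552 - 0.325·565.
So N_1* = 368/0.94 = 392, and then N_2* = 565 - 0.185·392 = 492.

N_1* ≈ 392, N_2* ≈ 492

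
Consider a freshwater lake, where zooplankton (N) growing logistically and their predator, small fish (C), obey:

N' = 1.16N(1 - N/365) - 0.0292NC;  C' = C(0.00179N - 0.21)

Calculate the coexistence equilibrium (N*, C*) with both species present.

From dC/dt = 0 with C > 0: 0.00179N* = 0.21, so N* = 117.
Substitute into dN/dt = 0: 1.16(1 - 117/365) = 0.0292C*.
The bracket is 0.679, giving C* = 0.787/0.0292 = 27.

N* ≈ 117, C* ≈ 27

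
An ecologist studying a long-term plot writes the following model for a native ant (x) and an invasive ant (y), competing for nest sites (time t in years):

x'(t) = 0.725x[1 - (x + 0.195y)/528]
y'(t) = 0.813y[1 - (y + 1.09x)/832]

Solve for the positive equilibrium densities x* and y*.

x* ≈ 464, y* ≈ 326

Setting both brackets to zero gives the nullclines x + 0.195y = 528 and 1.09x + y = 832.
Substituting y = 832 - 1.09x into the first: x(1 - 0.195·1.09) = 528 - 0.195·832.
So x* = 366/0.787 = 464, and then y* = 832 - 1.09·464 = 326.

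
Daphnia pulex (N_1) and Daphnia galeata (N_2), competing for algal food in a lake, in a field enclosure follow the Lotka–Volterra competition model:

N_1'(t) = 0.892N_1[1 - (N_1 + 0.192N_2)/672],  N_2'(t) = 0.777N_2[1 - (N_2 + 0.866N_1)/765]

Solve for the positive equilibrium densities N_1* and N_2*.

Setting both brackets to zero gives the nullclines N_1 + 0.192N_2 = 672 and 0.866N_1 + N_2 = 765.
Substituting N_2 = 765 - 0.866N_1 into the first: N_1(1 - 0.192·0.866) = 672 - 0.192·765.
So N_1* = 525/0.834 = 630, and then N_2* = 765 - 0.866·630 = 220.

N_1* ≈ 630, N_2* ≈ 220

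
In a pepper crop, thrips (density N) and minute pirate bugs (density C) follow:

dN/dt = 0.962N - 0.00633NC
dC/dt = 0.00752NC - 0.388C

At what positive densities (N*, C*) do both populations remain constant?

N* ≈ 51.6, C* ≈ 152

Set dC/dt = 0 with C > 0: 0.00752N - 0.388 = 0, so N* = 0.388/0.00752 = 51.6.
Set dN/dt = 0 with N > 0: 0.962 - 0.00633C = 0, so C* = 0.962/0.00633 = 152.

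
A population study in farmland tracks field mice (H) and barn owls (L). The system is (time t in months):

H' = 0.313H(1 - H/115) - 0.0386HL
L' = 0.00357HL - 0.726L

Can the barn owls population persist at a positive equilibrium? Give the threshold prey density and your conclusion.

Threshold H = 203; K < 203, so no, the predator goes extinct.

The predator equation gives dL/dt > 0 only when H > 0.726/0.00357 = 203.
Without the predator, H → K = 115. Since 115 < 203, the predator cannot invade.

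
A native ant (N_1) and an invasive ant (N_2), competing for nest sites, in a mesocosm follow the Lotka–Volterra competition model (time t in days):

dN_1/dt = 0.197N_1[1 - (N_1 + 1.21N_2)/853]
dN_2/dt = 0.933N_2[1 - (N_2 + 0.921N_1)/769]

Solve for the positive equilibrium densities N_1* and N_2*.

Setting both brackets to zero gives the nullclines N_1 + 1.21N_2 = 853 and 0.921N_1 + N_2 = 769.
Substituting N_2 = 769 - 0.921N_1 into the first: N_1(1 - 1.21·0.921) = 853 - 1.21·769.
So N_1* = -77.5/-0.114 = 677, and then N_2* = 769 - 0.921·677 = 145.

N_1* ≈ 677, N_2* ≈ 145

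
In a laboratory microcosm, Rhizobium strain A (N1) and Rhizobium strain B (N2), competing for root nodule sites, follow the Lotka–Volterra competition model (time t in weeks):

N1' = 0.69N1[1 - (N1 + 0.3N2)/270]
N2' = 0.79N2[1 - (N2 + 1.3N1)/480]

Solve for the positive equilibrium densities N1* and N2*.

Setting both brackets to zero gives the nullclines N1 + 0.3N2 = 270 and 1.3N1 + N2 = 480.
Substituting N2 = 480 - 1.3N1 into the first: N1(1 - 0.3·1.3) = 270 - 0.3·480.
So N1* = 126/0.61 = 207, and then N2* = 480 - 1.3·207 = 211.

N1* ≈ 207, N2* ≈ 211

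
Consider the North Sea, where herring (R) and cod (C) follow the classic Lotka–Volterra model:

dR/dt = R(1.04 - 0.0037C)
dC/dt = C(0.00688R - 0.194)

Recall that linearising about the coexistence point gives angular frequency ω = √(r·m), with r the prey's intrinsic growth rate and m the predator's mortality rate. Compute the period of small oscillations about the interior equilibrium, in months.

T ≈ 14 months

Here r = 1.04 and m = 0.194, so r·m = 0.202.
ω = √0.202 = 0.449 per month, hence T = 2π/ω ≈ 14 months.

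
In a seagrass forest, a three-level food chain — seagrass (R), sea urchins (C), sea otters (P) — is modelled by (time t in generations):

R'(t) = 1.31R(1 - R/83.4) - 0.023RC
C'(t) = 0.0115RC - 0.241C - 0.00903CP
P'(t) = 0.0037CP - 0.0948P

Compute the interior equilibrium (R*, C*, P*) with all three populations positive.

R* ≈ 45.9, C* ≈ 25.6, P* ≈ 31.7

From dP/dt = 0: 0.0037C* = 0.0948, so C* = 25.6.
From dR/dt = 0: 1.31(1 - R*/83.4) = 0.023·25.6, giving R* = 83.4·(1 - 0.45) = 45.9.
From dC/dt = 0: 0.0115·45.9 - 0.241 = 0.00903P*, so P* = 0.287/0.00903 = 31.7.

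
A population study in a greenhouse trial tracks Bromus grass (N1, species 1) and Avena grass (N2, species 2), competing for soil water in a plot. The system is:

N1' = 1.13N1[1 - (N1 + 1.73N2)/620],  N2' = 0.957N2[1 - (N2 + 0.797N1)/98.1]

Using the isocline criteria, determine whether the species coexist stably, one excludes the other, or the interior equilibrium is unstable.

Compare the nullcline intercepts: K1/α12 = 620/1.73 = 358 > K2 = 98.1; K2/α21 = 98.1/0.797 = 123 < K1 = 620.
Since the inequalities point opposite ways, species 1 can invade but species 2 cannot.

species 1 excludes species 2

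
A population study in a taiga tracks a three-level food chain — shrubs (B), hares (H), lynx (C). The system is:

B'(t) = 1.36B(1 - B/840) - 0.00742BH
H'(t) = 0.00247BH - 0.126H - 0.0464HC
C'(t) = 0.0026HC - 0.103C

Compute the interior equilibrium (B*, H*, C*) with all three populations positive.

From dC/dt = 0: 0.0026H* = 0.103, so H* = 39.6.
From dB/dt = 0: 1.36(1 - B*/840) = 0.00742·39.6, giving B* = 840·(1 - 0.216) = 658.
From dH/dt = 0: 0.00247·658 - 0.126 = 0.0464C*, so C* = 1.5/0.0464 = 32.3.

B* ≈ 658, H* ≈ 39.6, C* ≈ 32.3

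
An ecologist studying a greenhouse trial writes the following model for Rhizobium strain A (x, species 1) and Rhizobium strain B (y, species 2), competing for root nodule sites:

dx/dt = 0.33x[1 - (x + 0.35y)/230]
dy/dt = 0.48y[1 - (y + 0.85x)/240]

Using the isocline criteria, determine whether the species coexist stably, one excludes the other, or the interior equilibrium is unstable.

stable coexistence

Compare the nullcline intercepts: K1/α12 = 230/0.35 = 657 > K2 = 240; K2/α21 = 240/0.85 = 282 > K1 = 230.
Since both inequalities hold, each species can invade when rare, so the interior equilibrium is stable.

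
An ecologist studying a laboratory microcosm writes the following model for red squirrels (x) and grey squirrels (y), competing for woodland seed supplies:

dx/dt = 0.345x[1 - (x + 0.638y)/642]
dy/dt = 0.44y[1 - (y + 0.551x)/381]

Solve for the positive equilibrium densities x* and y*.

x* ≈ 615, y* ≈ 42

Setting both brackets to zero gives the nullclines x + 0.638y = 642 and 0.551x + y = 381.
Substituting y = 381 - 0.551x into the first: x(1 - 0.638·0.551) = 642 - 0.638·381.
So x* = 399/0.648 = 615, and then y* = 381 - 0.551·615 = 42.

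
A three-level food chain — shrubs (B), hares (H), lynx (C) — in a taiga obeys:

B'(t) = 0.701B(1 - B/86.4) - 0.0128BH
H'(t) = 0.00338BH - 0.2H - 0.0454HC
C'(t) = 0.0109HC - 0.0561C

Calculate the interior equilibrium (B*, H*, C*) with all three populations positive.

B* ≈ 78.3, H* ≈ 5.15, C* ≈ 1.42

From dC/dt = 0: 0.0109H* = 0.0561, so H* = 5.15.
From dB/dt = 0: 0.701(1 - B*/86.4) = 0.0128·5.15, giving B* = 86.4·(1 - 0.094) = 78.3.
From dH/dt = 0: 0.00338·78.3 - 0.2 = 0.0454C*, so C* = 0.0646/0.0454 = 1.42.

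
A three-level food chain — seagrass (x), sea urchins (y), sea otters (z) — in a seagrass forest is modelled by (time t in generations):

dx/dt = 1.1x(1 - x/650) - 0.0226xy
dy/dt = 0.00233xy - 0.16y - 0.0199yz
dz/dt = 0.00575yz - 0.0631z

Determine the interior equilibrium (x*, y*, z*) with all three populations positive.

x* ≈ 503, y* ≈ 11, z* ≈ 50.9

From dz/dt = 0: 0.00575y* = 0.0631, so y* = 11.
From dx/dt = 0: 1.1(1 - x*/650) = 0.0226·11, giving x* = 650·(1 - 0.225) = 503.
From dy/dt = 0: 0.00233·503 - 0.16 = 0.0199z*, so z* = 1.01/0.0199 = 50.9.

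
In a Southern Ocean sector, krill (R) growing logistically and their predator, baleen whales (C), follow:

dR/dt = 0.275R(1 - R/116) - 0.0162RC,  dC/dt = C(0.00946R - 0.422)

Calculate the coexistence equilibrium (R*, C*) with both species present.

From dC/dt = 0 with C > 0: 0.00946R* = 0.422, so R* = 44.6.
Substitute into dR/dt = 0: 0.275(1 - 44.6/116) = 0.0162C*.
The bracket is 0.615, giving C* = 0.169/0.0162 = 10.4.

R* ≈ 44.6, C* ≈ 10.4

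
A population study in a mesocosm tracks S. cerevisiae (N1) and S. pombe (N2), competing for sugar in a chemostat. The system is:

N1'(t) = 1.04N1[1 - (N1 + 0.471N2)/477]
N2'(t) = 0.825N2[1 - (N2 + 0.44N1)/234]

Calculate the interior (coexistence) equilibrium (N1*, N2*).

Setting both brackets to zero gives the nullclines N1 + 0.471N2 = 477 and 0.44N1 + N2 = 234.
Substituting N2 = 234 - 0.44N1 into the first: N1(1 - 0.471·0.44) = 477 - 0.471·234.
So N1* = 367/0.793 = 463, and then N2* = 234 - 0.44·463 = 30.4.

N1* ≈ 463, N2* ≈ 30.4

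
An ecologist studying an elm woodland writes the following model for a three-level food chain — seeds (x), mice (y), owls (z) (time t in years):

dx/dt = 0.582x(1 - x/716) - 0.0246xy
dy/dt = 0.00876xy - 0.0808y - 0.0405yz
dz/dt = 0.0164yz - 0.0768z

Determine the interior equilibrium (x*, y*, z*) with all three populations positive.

From dz/dt = 0: 0.0164y* = 0.0768, so y* = 4.68.
From dx/dt = 0: 0.582(1 - x*/716) = 0.0246·4.68, giving x* = 716·(1 - 0.198) = 574.
From dy/dt = 0: 0.00876·574 - 0.0808 = 0.0405z*, so z* = 4.95/0.0405 = 122.

x* ≈ 574, y* ≈ 4.68, z* ≈ 122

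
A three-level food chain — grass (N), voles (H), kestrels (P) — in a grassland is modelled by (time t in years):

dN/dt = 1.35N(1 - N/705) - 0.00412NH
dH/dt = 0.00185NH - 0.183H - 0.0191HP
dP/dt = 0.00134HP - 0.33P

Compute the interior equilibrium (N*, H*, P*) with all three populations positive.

N* ≈ 175, H* ≈ 246, P* ≈ 7.38

From dP/dt = 0: 0.00134H* = 0.33, so H* = 246.
From dN/dt = 0: 1.35(1 - N*/705) = 0.00412·246, giving N* = 705·(1 - 0.752) = 175.
From dH/dt = 0: 0.00185·175 - 0.183 = 0.0191P*, so P* = 0.141/0.0191 = 7.38.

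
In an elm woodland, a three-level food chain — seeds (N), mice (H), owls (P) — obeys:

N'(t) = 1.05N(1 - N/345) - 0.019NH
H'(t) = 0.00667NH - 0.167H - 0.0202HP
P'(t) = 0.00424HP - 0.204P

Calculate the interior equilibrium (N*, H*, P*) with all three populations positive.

From dP/dt = 0: 0.00424H* = 0.204, so H* = 48.1.
From dN/dt = 0: 1.05(1 - N*/345) = 0.019·48.1, giving N* = 345·(1 - 0.871) = 44.6.
From dH/dt = 0: 0.00667·44.6 - 0.167 = 0.0202P*, so P* = 0.131/0.0202 = 6.47.

N* ≈ 44.6, H* ≈ 48.1, P* ≈ 6.47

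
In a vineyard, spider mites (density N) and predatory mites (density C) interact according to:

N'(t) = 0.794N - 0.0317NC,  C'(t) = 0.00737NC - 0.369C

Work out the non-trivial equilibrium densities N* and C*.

N* ≈ 50.1, C* ≈ 25

Set dC/dt = 0 with C > 0: 0.00737N - 0.369 = 0, so N* = 0.369/0.00737 = 50.1.
Set dN/dt = 0 with N > 0: 0.794 - 0.0317C = 0, so C* = 0.794/0.0317 = 25.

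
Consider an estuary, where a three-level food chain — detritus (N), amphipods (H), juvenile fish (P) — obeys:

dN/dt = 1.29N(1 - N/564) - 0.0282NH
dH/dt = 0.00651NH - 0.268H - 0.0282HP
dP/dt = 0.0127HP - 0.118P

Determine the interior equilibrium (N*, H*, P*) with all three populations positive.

From dP/dt = 0: 0.0127H* = 0.118, so H* = 9.29.
From dN/dt = 0: 1.29(1 - N*/564) = 0.0282·9.29, giving N* = 564·(1 - 0.203) = 449.
From dH/dt = 0: 0.00651·449 - 0.268 = 0.0282P*, so P* = 2.66/0.0282 = 94.3.

N* ≈ 449, H* ≈ 9.29, P* ≈ 94.3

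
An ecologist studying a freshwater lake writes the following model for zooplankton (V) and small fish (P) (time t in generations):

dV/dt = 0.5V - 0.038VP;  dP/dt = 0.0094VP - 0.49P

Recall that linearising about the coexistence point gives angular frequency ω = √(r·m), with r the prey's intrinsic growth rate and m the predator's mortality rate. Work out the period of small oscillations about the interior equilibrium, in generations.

Here r = 0.5 and m = 0.49, so r·m = 0.245.
ω = √0.245 = 0.495 per generation, hence T = 2π/ω ≈ 12.7 generations.

T ≈ 12.7 generations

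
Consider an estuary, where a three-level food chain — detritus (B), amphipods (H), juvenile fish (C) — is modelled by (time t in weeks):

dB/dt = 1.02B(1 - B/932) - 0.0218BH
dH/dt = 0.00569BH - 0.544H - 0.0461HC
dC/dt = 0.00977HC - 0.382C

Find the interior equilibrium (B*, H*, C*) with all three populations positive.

From dC/dt = 0: 0.00977H* = 0.382, so H* = 39.1.
From dB/dt = 0: 1.02(1 - B*/932) = 0.0218·39.1, giving B* = 932·(1 - 0.836) = 153.
From dH/dt = 0: 0.00569·153 - 0.544 = 0.0461C*, so C* = 0.328/0.0461 = 7.11.

B* ≈ 153, H* ≈ 39.1, C* ≈ 7.11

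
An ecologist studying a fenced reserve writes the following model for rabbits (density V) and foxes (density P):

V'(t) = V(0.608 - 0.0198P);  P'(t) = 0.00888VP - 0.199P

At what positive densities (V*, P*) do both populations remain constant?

Set dP/dt = 0 with P > 0: 0.00888V - 0.199 = 0, so V* = 0.199/0.00888 = 22.4.
Set dV/dt = 0 with V > 0: 0.608 - 0.0198P = 0, so P* = 0.608/0.0198 = 30.7.

V* ≈ 22.4, P* ≈ 30.7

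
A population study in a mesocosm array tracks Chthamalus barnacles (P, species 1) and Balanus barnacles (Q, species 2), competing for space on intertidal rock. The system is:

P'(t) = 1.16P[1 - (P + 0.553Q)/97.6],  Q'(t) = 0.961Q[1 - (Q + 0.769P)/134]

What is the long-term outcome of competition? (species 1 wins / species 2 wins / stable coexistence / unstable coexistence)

Compare the nullcline intercepts: K1/α12 = 97.6/0.553 = 176 > K2 = 134; K2/α21 = 134/0.769 = 174 > K1 = 97.6.
Since both inequalities hold, each species can invade when rare, so the interior equilibrium is stable.

stable coexistence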